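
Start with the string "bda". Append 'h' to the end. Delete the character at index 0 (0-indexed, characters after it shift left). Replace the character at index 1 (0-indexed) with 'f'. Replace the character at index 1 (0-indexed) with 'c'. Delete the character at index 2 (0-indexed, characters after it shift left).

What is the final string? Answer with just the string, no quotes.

Answer: dc

Derivation:
Applying each edit step by step:
Start: "bda"
Op 1 (append 'h'): "bda" -> "bdah"
Op 2 (delete idx 0 = 'b'): "bdah" -> "dah"
Op 3 (replace idx 1: 'a' -> 'f'): "dah" -> "dfh"
Op 4 (replace idx 1: 'f' -> 'c'): "dfh" -> "dch"
Op 5 (delete idx 2 = 'h'): "dch" -> "dc"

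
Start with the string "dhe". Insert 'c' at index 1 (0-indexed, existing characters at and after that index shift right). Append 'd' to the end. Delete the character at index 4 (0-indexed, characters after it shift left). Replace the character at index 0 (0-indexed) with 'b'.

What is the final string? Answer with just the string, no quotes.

Answer: bche

Derivation:
Applying each edit step by step:
Start: "dhe"
Op 1 (insert 'c' at idx 1): "dhe" -> "dche"
Op 2 (append 'd'): "dche" -> "dched"
Op 3 (delete idx 4 = 'd'): "dched" -> "dche"
Op 4 (replace idx 0: 'd' -> 'b'): "dche" -> "bche"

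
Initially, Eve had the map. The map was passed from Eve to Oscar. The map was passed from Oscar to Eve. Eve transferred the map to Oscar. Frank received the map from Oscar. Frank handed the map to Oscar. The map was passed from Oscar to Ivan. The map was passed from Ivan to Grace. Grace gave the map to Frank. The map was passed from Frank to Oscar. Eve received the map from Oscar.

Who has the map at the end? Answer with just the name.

Tracking the map through each event:
Start: Eve has the map.
After event 1: Oscar has the map.
After event 2: Eve has the map.
After event 3: Oscar has the map.
After event 4: Frank has the map.
After event 5: Oscar has the map.
After event 6: Ivan has the map.
After event 7: Grace has the map.
After event 8: Frank has the map.
After event 9: Oscar has the map.
After event 10: Eve has the map.

Answer: Eve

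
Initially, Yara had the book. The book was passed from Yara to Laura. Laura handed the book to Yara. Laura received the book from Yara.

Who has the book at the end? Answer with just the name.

Tracking the book through each event:
Start: Yara has the book.
After event 1: Laura has the book.
After event 2: Yara has the book.
After event 3: Laura has the book.

Answer: Laura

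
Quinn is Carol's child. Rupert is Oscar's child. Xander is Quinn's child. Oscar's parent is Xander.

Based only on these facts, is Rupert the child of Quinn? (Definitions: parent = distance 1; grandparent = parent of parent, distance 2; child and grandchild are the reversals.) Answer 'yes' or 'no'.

Reconstructing the parent chain from the given facts:
  Carol -> Quinn -> Xander -> Oscar -> Rupert
(each arrow means 'parent of the next')
Positions in the chain (0 = top):
  position of Carol: 0
  position of Quinn: 1
  position of Xander: 2
  position of Oscar: 3
  position of Rupert: 4

Rupert is at position 4, Quinn is at position 1; signed distance (j - i) = -3.
'child' requires j - i = -1. Actual distance is -3, so the relation does NOT hold.

Answer: no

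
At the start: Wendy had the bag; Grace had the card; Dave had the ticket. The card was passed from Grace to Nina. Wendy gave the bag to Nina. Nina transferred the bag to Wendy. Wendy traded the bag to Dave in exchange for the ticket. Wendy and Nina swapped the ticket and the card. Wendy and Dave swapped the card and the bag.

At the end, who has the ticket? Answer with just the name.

Answer: Nina

Derivation:
Tracking all object holders:
Start: bag:Wendy, card:Grace, ticket:Dave
Event 1 (give card: Grace -> Nina). State: bag:Wendy, card:Nina, ticket:Dave
Event 2 (give bag: Wendy -> Nina). State: bag:Nina, card:Nina, ticket:Dave
Event 3 (give bag: Nina -> Wendy). State: bag:Wendy, card:Nina, ticket:Dave
Event 4 (swap bag<->ticket: now bag:Dave, ticket:Wendy). State: bag:Dave, card:Nina, ticket:Wendy
Event 5 (swap ticket<->card: now ticket:Nina, card:Wendy). State: bag:Dave, card:Wendy, ticket:Nina
Event 6 (swap card<->bag: now card:Dave, bag:Wendy). State: bag:Wendy, card:Dave, ticket:Nina

Final state: bag:Wendy, card:Dave, ticket:Nina
The ticket is held by Nina.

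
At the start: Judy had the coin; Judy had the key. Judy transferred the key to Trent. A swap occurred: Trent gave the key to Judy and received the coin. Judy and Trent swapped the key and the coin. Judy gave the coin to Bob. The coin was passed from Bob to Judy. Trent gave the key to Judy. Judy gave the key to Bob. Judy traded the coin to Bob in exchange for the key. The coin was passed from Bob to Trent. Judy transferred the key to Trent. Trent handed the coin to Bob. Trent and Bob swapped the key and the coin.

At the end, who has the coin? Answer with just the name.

Answer: Trent

Derivation:
Tracking all object holders:
Start: coin:Judy, key:Judy
Event 1 (give key: Judy -> Trent). State: coin:Judy, key:Trent
Event 2 (swap key<->coin: now key:Judy, coin:Trent). State: coin:Trent, key:Judy
Event 3 (swap key<->coin: now key:Trent, coin:Judy). State: coin:Judy, key:Trent
Event 4 (give coin: Judy -> Bob). State: coin:Bob, key:Trent
Event 5 (give coin: Bob -> Judy). State: coin:Judy, key:Trent
Event 6 (give key: Trent -> Judy). State: coin:Judy, key:Judy
Event 7 (give key: Judy -> Bob). State: coin:Judy, key:Bob
Event 8 (swap coin<->key: now coin:Bob, key:Judy). State: coin:Bob, key:Judy
Event 9 (give coin: Bob -> Trent). State: coin:Trent, key:Judy
Event 10 (give key: Judy -> Trent). State: coin:Trent, key:Trent
Event 11 (give coin: Trent -> Bob). State: coin:Bob, key:Trent
Event 12 (swap key<->coin: now key:Bob, coin:Trent). State: coin:Trent, key:Bob

Final state: coin:Trent, key:Bob
The coin is held by Trent.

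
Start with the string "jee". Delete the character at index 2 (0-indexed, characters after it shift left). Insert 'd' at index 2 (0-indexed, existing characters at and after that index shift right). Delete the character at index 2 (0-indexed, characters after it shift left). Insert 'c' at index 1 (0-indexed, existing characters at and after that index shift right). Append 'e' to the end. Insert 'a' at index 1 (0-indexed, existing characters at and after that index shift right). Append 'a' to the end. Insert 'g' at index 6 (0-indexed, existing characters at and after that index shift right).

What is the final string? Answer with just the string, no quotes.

Answer: jaceeag

Derivation:
Applying each edit step by step:
Start: "jee"
Op 1 (delete idx 2 = 'e'): "jee" -> "je"
Op 2 (insert 'd' at idx 2): "je" -> "jed"
Op 3 (delete idx 2 = 'd'): "jed" -> "je"
Op 4 (insert 'c' at idx 1): "je" -> "jce"
Op 5 (append 'e'): "jce" -> "jcee"
Op 6 (insert 'a' at idx 1): "jcee" -> "jacee"
Op 7 (append 'a'): "jacee" -> "jaceea"
Op 8 (insert 'g' at idx 6): "jaceea" -> "jaceeag"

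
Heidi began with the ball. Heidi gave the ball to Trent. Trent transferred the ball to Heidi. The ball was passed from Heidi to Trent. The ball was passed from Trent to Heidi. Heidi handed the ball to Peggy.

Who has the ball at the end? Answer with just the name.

Answer: Peggy

Derivation:
Tracking the ball through each event:
Start: Heidi has the ball.
After event 1: Trent has the ball.
After event 2: Heidi has the ball.
After event 3: Trent has the ball.
After event 4: Heidi has the ball.
After event 5: Peggy has the ball.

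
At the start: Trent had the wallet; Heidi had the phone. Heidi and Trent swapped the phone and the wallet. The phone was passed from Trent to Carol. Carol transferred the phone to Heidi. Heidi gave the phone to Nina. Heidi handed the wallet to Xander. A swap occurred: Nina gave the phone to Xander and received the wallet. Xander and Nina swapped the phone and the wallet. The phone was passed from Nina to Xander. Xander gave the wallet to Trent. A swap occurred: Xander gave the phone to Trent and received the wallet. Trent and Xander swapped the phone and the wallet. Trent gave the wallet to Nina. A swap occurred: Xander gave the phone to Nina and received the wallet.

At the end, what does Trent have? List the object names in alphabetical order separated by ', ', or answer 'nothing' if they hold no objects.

Answer: nothing

Derivation:
Tracking all object holders:
Start: wallet:Trent, phone:Heidi
Event 1 (swap phone<->wallet: now phone:Trent, wallet:Heidi). State: wallet:Heidi, phone:Trent
Event 2 (give phone: Trent -> Carol). State: wallet:Heidi, phone:Carol
Event 3 (give phone: Carol -> Heidi). State: wallet:Heidi, phone:Heidi
Event 4 (give phone: Heidi -> Nina). State: wallet:Heidi, phone:Nina
Event 5 (give wallet: Heidi -> Xander). State: wallet:Xander, phone:Nina
Event 6 (swap phone<->wallet: now phone:Xander, wallet:Nina). State: wallet:Nina, phone:Xander
Event 7 (swap phone<->wallet: now phone:Nina, wallet:Xander). State: wallet:Xander, phone:Nina
Event 8 (give phone: Nina -> Xander). State: wallet:Xander, phone:Xander
Event 9 (give wallet: Xander -> Trent). State: wallet:Trent, phone:Xander
Event 10 (swap phone<->wallet: now phone:Trent, wallet:Xander). State: wallet:Xander, phone:Trent
Event 11 (swap phone<->wallet: now phone:Xander, wallet:Trent). State: wallet:Trent, phone:Xander
Event 12 (give wallet: Trent -> Nina). State: wallet:Nina, phone:Xander
Event 13 (swap phone<->wallet: now phone:Nina, wallet:Xander). State: wallet:Xander, phone:Nina

Final state: wallet:Xander, phone:Nina
Trent holds: (nothing).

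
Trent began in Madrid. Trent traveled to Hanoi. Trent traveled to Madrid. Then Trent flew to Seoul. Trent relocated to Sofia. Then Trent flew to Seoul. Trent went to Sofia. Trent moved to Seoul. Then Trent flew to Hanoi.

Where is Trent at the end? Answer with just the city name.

Tracking Trent's location:
Start: Trent is in Madrid.
After move 1: Madrid -> Hanoi. Trent is in Hanoi.
After move 2: Hanoi -> Madrid. Trent is in Madrid.
After move 3: Madrid -> Seoul. Trent is in Seoul.
After move 4: Seoul -> Sofia. Trent is in Sofia.
After move 5: Sofia -> Seoul. Trent is in Seoul.
After move 6: Seoul -> Sofia. Trent is in Sofia.
After move 7: Sofia -> Seoul. Trent is in Seoul.
After move 8: Seoul -> Hanoi. Trent is in Hanoi.

Answer: Hanoi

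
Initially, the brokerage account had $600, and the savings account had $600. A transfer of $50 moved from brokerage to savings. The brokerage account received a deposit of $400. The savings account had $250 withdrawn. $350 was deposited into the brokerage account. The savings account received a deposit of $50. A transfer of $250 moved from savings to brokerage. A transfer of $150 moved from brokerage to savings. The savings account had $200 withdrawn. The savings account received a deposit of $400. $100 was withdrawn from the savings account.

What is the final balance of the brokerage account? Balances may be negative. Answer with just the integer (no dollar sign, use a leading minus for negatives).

Tracking account balances step by step:
Start: brokerage=600, savings=600
Event 1 (transfer 50 brokerage -> savings): brokerage: 600 - 50 = 550, savings: 600 + 50 = 650. Balances: brokerage=550, savings=650
Event 2 (deposit 400 to brokerage): brokerage: 550 + 400 = 950. Balances: brokerage=950, savings=650
Event 3 (withdraw 250 from savings): savings: 650 - 250 = 400. Balances: brokerage=950, savings=400
Event 4 (deposit 350 to brokerage): brokerage: 950 + 350 = 1300. Balances: brokerage=1300, savings=400
Event 5 (deposit 50 to savings): savings: 400 + 50 = 450. Balances: brokerage=1300, savings=450
Event 6 (transfer 250 savings -> brokerage): savings: 450 - 250 = 200, brokerage: 1300 + 250 = 1550. Balances: brokerage=1550, savings=200
Event 7 (transfer 150 brokerage -> savings): brokerage: 1550 - 150 = 1400, savings: 200 + 150 = 350. Balances: brokerage=1400, savings=350
Event 8 (withdraw 200 from savings): savings: 350 - 200 = 150. Balances: brokerage=1400, savings=150
Event 9 (deposit 400 to savings): savings: 150 + 400 = 550. Balances: brokerage=1400, savings=550
Event 10 (withdraw 100 from savings): savings: 550 - 100 = 450. Balances: brokerage=1400, savings=450

Final balance of brokerage: 1400

Answer: 1400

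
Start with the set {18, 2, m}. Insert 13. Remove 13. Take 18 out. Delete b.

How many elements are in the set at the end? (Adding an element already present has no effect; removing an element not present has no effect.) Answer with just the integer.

Tracking the set through each operation:
Start: {18, 2, m}
Event 1 (add 13): added. Set: {13, 18, 2, m}
Event 2 (remove 13): removed. Set: {18, 2, m}
Event 3 (remove 18): removed. Set: {2, m}
Event 4 (remove b): not present, no change. Set: {2, m}

Final set: {2, m} (size 2)

Answer: 2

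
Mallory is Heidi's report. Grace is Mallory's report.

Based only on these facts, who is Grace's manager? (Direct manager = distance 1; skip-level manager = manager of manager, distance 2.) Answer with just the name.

Reconstructing the manager chain from the given facts:
  Heidi -> Mallory -> Grace
(each arrow means 'manager of the next')
Positions in the chain (0 = top):
  position of Heidi: 0
  position of Mallory: 1
  position of Grace: 2

Grace is at position 2; the manager is 1 step up the chain, i.e. position 1: Mallory.

Answer: Mallory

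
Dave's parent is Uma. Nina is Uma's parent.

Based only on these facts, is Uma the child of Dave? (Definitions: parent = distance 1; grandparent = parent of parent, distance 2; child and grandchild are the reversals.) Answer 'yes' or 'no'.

Answer: no

Derivation:
Reconstructing the parent chain from the given facts:
  Nina -> Uma -> Dave
(each arrow means 'parent of the next')
Positions in the chain (0 = top):
  position of Nina: 0
  position of Uma: 1
  position of Dave: 2

Uma is at position 1, Dave is at position 2; signed distance (j - i) = 1.
'child' requires j - i = -1. Actual distance is 1, so the relation does NOT hold.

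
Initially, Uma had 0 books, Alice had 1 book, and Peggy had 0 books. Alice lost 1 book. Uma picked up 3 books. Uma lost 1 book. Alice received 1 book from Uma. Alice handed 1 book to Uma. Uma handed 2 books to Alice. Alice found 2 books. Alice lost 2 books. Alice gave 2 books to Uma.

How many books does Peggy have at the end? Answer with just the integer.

Answer: 0

Derivation:
Tracking counts step by step:
Start: Uma=0, Alice=1, Peggy=0
Event 1 (Alice -1): Alice: 1 -> 0. State: Uma=0, Alice=0, Peggy=0
Event 2 (Uma +3): Uma: 0 -> 3. State: Uma=3, Alice=0, Peggy=0
Event 3 (Uma -1): Uma: 3 -> 2. State: Uma=2, Alice=0, Peggy=0
Event 4 (Uma -> Alice, 1): Uma: 2 -> 1, Alice: 0 -> 1. State: Uma=1, Alice=1, Peggy=0
Event 5 (Alice -> Uma, 1): Alice: 1 -> 0, Uma: 1 -> 2. State: Uma=2, Alice=0, Peggy=0
Event 6 (Uma -> Alice, 2): Uma: 2 -> 0, Alice: 0 -> 2. State: Uma=0, Alice=2, Peggy=0
Event 7 (Alice +2): Alice: 2 -> 4. State: Uma=0, Alice=4, Peggy=0
Event 8 (Alice -2): Alice: 4 -> 2. State: Uma=0, Alice=2, Peggy=0
Event 9 (Alice -> Uma, 2): Alice: 2 -> 0, Uma: 0 -> 2. State: Uma=2, Alice=0, Peggy=0

Peggy's final count: 0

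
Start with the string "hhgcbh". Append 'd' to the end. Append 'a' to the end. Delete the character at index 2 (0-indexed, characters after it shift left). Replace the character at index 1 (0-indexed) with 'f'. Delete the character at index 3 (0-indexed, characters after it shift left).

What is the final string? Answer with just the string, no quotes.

Applying each edit step by step:
Start: "hhgcbh"
Op 1 (append 'd'): "hhgcbh" -> "hhgcbhd"
Op 2 (append 'a'): "hhgcbhd" -> "hhgcbhda"
Op 3 (delete idx 2 = 'g'): "hhgcbhda" -> "hhcbhda"
Op 4 (replace idx 1: 'h' -> 'f'): "hhcbhda" -> "hfcbhda"
Op 5 (delete idx 3 = 'b'): "hfcbhda" -> "hfchda"

Answer: hfchda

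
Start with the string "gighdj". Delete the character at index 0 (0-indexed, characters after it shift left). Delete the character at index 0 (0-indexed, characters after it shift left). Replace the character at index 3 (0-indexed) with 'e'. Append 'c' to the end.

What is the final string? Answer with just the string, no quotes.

Answer: ghdec

Derivation:
Applying each edit step by step:
Start: "gighdj"
Op 1 (delete idx 0 = 'g'): "gighdj" -> "ighdj"
Op 2 (delete idx 0 = 'i'): "ighdj" -> "ghdj"
Op 3 (replace idx 3: 'j' -> 'e'): "ghdj" -> "ghde"
Op 4 (append 'c'): "ghde" -> "ghdec"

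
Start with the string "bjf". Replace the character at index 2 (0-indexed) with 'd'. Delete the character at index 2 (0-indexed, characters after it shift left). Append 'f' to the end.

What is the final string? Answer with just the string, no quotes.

Answer: bjf

Derivation:
Applying each edit step by step:
Start: "bjf"
Op 1 (replace idx 2: 'f' -> 'd'): "bjf" -> "bjd"
Op 2 (delete idx 2 = 'd'): "bjd" -> "bj"
Op 3 (append 'f'): "bj" -> "bjf"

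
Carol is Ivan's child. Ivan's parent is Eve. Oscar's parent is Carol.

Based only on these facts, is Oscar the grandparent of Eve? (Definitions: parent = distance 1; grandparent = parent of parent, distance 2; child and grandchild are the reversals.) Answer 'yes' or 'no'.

Reconstructing the parent chain from the given facts:
  Eve -> Ivan -> Carol -> Oscar
(each arrow means 'parent of the next')
Positions in the chain (0 = top):
  position of Eve: 0
  position of Ivan: 1
  position of Carol: 2
  position of Oscar: 3

Oscar is at position 3, Eve is at position 0; signed distance (j - i) = -3.
'grandparent' requires j - i = 2. Actual distance is -3, so the relation does NOT hold.

Answer: no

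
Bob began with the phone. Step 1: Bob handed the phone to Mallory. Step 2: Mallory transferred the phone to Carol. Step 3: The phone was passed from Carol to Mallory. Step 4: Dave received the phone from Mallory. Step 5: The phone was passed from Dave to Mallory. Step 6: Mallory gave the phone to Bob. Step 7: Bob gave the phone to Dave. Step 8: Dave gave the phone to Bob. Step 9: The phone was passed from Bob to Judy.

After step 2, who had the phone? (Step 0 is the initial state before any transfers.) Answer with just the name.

Tracking the phone holder through step 2:
After step 0 (start): Bob
After step 1: Mallory
After step 2: Carol

At step 2, the holder is Carol.

Answer: Carol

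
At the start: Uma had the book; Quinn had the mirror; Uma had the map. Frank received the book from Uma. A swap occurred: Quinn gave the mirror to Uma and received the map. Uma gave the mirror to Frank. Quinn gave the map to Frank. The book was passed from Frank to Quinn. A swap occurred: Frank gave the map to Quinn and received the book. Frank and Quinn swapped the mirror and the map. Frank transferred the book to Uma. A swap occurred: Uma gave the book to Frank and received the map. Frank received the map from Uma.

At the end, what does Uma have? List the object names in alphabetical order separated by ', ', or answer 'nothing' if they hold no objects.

Answer: nothing

Derivation:
Tracking all object holders:
Start: book:Uma, mirror:Quinn, map:Uma
Event 1 (give book: Uma -> Frank). State: book:Frank, mirror:Quinn, map:Uma
Event 2 (swap mirror<->map: now mirror:Uma, map:Quinn). State: book:Frank, mirror:Uma, map:Quinn
Event 3 (give mirror: Uma -> Frank). State: book:Frank, mirror:Frank, map:Quinn
Event 4 (give map: Quinn -> Frank). State: book:Frank, mirror:Frank, map:Frank
Event 5 (give book: Frank -> Quinn). State: book:Quinn, mirror:Frank, map:Frank
Event 6 (swap map<->book: now map:Quinn, book:Frank). State: book:Frank, mirror:Frank, map:Quinn
Event 7 (swap mirror<->map: now mirror:Quinn, map:Frank). State: book:Frank, mirror:Quinn, map:Frank
Event 8 (give book: Frank -> Uma). State: book:Uma, mirror:Quinn, map:Frank
Event 9 (swap book<->map: now book:Frank, map:Uma). State: book:Frank, mirror:Quinn, map:Uma
Event 10 (give map: Uma -> Frank). State: book:Frank, mirror:Quinn, map:Frank

Final state: book:Frank, mirror:Quinn, map:Frank
Uma holds: (nothing).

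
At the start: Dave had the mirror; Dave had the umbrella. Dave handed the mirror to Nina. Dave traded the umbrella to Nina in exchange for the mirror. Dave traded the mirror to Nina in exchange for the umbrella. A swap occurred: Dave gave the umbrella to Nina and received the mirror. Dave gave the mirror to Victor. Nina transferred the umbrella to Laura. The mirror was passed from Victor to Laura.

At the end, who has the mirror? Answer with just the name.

Answer: Laura

Derivation:
Tracking all object holders:
Start: mirror:Dave, umbrella:Dave
Event 1 (give mirror: Dave -> Nina). State: mirror:Nina, umbrella:Dave
Event 2 (swap umbrella<->mirror: now umbrella:Nina, mirror:Dave). State: mirror:Dave, umbrella:Nina
Event 3 (swap mirror<->umbrella: now mirror:Nina, umbrella:Dave). State: mirror:Nina, umbrella:Dave
Event 4 (swap umbrella<->mirror: now umbrella:Nina, mirror:Dave). State: mirror:Dave, umbrella:Nina
Event 5 (give mirror: Dave -> Victor). State: mirror:Victor, umbrella:Nina
Event 6 (give umbrella: Nina -> Laura). State: mirror:Victor, umbrella:Laura
Event 7 (give mirror: Victor -> Laura). State: mirror:Laura, umbrella:Laura

Final state: mirror:Laura, umbrella:Laura
The mirror is held by Laura.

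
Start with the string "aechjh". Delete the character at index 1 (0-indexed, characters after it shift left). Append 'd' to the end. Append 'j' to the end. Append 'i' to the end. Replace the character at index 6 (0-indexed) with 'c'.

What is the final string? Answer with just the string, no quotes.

Applying each edit step by step:
Start: "aechjh"
Op 1 (delete idx 1 = 'e'): "aechjh" -> "achjh"
Op 2 (append 'd'): "achjh" -> "achjhd"
Op 3 (append 'j'): "achjhd" -> "achjhdj"
Op 4 (append 'i'): "achjhdj" -> "achjhdji"
Op 5 (replace idx 6: 'j' -> 'c'): "achjhdji" -> "achjhdci"

Answer: achjhdci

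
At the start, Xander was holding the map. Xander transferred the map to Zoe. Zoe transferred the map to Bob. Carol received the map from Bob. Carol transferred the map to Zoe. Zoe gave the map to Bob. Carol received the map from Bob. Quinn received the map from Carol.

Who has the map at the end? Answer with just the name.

Tracking the map through each event:
Start: Xander has the map.
After event 1: Zoe has the map.
After event 2: Bob has the map.
After event 3: Carol has the map.
After event 4: Zoe has the map.
After event 5: Bob has the map.
After event 6: Carol has the map.
After event 7: Quinn has the map.

Answer: Quinn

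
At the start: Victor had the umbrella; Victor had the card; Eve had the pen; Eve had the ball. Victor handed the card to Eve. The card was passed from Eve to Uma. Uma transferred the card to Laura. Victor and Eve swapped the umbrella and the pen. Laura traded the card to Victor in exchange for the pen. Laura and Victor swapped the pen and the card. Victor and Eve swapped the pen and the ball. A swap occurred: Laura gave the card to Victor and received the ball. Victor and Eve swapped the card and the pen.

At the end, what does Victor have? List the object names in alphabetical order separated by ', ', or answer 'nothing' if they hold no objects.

Tracking all object holders:
Start: umbrella:Victor, card:Victor, pen:Eve, ball:Eve
Event 1 (give card: Victor -> Eve). State: umbrella:Victor, card:Eve, pen:Eve, ball:Eve
Event 2 (give card: Eve -> Uma). State: umbrella:Victor, card:Uma, pen:Eve, ball:Eve
Event 3 (give card: Uma -> Laura). State: umbrella:Victor, card:Laura, pen:Eve, ball:Eve
Event 4 (swap umbrella<->pen: now umbrella:Eve, pen:Victor). State: umbrella:Eve, card:Laura, pen:Victor, ball:Eve
Event 5 (swap card<->pen: now card:Victor, pen:Laura). State: umbrella:Eve, card:Victor, pen:Laura, ball:Eve
Event 6 (swap pen<->card: now pen:Victor, card:Laura). State: umbrella:Eve, card:Laura, pen:Victor, ball:Eve
Event 7 (swap pen<->ball: now pen:Eve, ball:Victor). State: umbrella:Eve, card:Laura, pen:Eve, ball:Victor
Event 8 (swap card<->ball: now card:Victor, ball:Laura). State: umbrella:Eve, card:Victor, pen:Eve, ball:Laura
Event 9 (swap card<->pen: now card:Eve, pen:Victor). State: umbrella:Eve, card:Eve, pen:Victor, ball:Laura

Final state: umbrella:Eve, card:Eve, pen:Victor, ball:Laura
Victor holds: pen.

Answer: pen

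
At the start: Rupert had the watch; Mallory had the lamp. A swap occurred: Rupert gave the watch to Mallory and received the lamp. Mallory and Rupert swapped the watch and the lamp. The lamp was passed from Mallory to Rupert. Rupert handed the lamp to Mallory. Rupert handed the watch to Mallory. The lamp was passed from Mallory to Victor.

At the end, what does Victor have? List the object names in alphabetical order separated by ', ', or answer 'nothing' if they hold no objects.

Answer: lamp

Derivation:
Tracking all object holders:
Start: watch:Rupert, lamp:Mallory
Event 1 (swap watch<->lamp: now watch:Mallory, lamp:Rupert). State: watch:Mallory, lamp:Rupert
Event 2 (swap watch<->lamp: now watch:Rupert, lamp:Mallory). State: watch:Rupert, lamp:Mallory
Event 3 (give lamp: Mallory -> Rupert). State: watch:Rupert, lamp:Rupert
Event 4 (give lamp: Rupert -> Mallory). State: watch:Rupert, lamp:Mallory
Event 5 (give watch: Rupert -> Mallory). State: watch:Mallory, lamp:Mallory
Event 6 (give lamp: Mallory -> Victor). State: watch:Mallory, lamp:Victor

Final state: watch:Mallory, lamp:Victor
Victor holds: lamp.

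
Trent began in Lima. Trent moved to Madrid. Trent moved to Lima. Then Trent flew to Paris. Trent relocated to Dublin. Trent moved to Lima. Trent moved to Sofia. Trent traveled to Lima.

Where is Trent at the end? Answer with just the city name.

Tracking Trent's location:
Start: Trent is in Lima.
After move 1: Lima -> Madrid. Trent is in Madrid.
After move 2: Madrid -> Lima. Trent is in Lima.
After move 3: Lima -> Paris. Trent is in Paris.
After move 4: Paris -> Dublin. Trent is in Dublin.
After move 5: Dublin -> Lima. Trent is in Lima.
After move 6: Lima -> Sofia. Trent is in Sofia.
After move 7: Sofia -> Lima. Trent is in Lima.

Answer: Lima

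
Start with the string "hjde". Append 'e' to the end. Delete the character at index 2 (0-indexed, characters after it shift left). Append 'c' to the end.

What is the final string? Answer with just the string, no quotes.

Applying each edit step by step:
Start: "hjde"
Op 1 (append 'e'): "hjde" -> "hjdee"
Op 2 (delete idx 2 = 'd'): "hjdee" -> "hjee"
Op 3 (append 'c'): "hjee" -> "hjeec"

Answer: hjeec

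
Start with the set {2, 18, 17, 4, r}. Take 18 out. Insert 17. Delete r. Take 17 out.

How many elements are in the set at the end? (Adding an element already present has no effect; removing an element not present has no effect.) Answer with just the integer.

Answer: 2

Derivation:
Tracking the set through each operation:
Start: {17, 18, 2, 4, r}
Event 1 (remove 18): removed. Set: {17, 2, 4, r}
Event 2 (add 17): already present, no change. Set: {17, 2, 4, r}
Event 3 (remove r): removed. Set: {17, 2, 4}
Event 4 (remove 17): removed. Set: {2, 4}

Final set: {2, 4} (size 2)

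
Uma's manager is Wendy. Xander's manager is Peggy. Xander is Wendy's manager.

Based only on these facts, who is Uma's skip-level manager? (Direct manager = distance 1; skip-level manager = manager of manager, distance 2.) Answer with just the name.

Reconstructing the manager chain from the given facts:
  Peggy -> Xander -> Wendy -> Uma
(each arrow means 'manager of the next')
Positions in the chain (0 = top):
  position of Peggy: 0
  position of Xander: 1
  position of Wendy: 2
  position of Uma: 3

Uma is at position 3; the skip-level manager is 2 steps up the chain, i.e. position 1: Xander.

Answer: Xander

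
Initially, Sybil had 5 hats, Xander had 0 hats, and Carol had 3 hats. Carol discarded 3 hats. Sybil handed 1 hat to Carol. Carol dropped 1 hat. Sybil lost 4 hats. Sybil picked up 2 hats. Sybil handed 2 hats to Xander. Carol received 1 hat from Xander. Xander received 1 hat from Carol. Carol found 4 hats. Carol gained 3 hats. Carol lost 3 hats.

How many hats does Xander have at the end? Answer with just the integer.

Answer: 2

Derivation:
Tracking counts step by step:
Start: Sybil=5, Xander=0, Carol=3
Event 1 (Carol -3): Carol: 3 -> 0. State: Sybil=5, Xander=0, Carol=0
Event 2 (Sybil -> Carol, 1): Sybil: 5 -> 4, Carol: 0 -> 1. State: Sybil=4, Xander=0, Carol=1
Event 3 (Carol -1): Carol: 1 -> 0. State: Sybil=4, Xander=0, Carol=0
Event 4 (Sybil -4): Sybil: 4 -> 0. State: Sybil=0, Xander=0, Carol=0
Event 5 (Sybil +2): Sybil: 0 -> 2. State: Sybil=2, Xander=0, Carol=0
Event 6 (Sybil -> Xander, 2): Sybil: 2 -> 0, Xander: 0 -> 2. State: Sybil=0, Xander=2, Carol=0
Event 7 (Xander -> Carol, 1): Xander: 2 -> 1, Carol: 0 -> 1. State: Sybil=0, Xander=1, Carol=1
Event 8 (Carol -> Xander, 1): Carol: 1 -> 0, Xander: 1 -> 2. State: Sybil=0, Xander=2, Carol=0
Event 9 (Carol +4): Carol: 0 -> 4. State: Sybil=0, Xander=2, Carol=4
Event 10 (Carol +3): Carol: 4 -> 7. State: Sybil=0, Xander=2, Carol=7
Event 11 (Carol -3): Carol: 7 -> 4. State: Sybil=0, Xander=2, Carol=4

Xander's final count: 2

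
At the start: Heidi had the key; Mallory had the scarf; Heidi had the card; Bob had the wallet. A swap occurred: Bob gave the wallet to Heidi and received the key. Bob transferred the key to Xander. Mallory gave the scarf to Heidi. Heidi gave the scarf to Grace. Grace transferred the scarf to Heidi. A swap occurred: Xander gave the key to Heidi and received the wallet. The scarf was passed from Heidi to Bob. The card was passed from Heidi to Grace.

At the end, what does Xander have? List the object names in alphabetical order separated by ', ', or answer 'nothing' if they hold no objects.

Tracking all object holders:
Start: key:Heidi, scarf:Mallory, card:Heidi, wallet:Bob
Event 1 (swap wallet<->key: now wallet:Heidi, key:Bob). State: key:Bob, scarf:Mallory, card:Heidi, wallet:Heidi
Event 2 (give key: Bob -> Xander). State: key:Xander, scarf:Mallory, card:Heidi, wallet:Heidi
Event 3 (give scarf: Mallory -> Heidi). State: key:Xander, scarf:Heidi, card:Heidi, wallet:Heidi
Event 4 (give scarf: Heidi -> Grace). State: key:Xander, scarf:Grace, card:Heidi, wallet:Heidi
Event 5 (give scarf: Grace -> Heidi). State: key:Xander, scarf:Heidi, card:Heidi, wallet:Heidi
Event 6 (swap key<->wallet: now key:Heidi, wallet:Xander). State: key:Heidi, scarf:Heidi, card:Heidi, wallet:Xander
Event 7 (give scarf: Heidi -> Bob). State: key:Heidi, scarf:Bob, card:Heidi, wallet:Xander
Event 8 (give card: Heidi -> Grace). State: key:Heidi, scarf:Bob, card:Grace, wallet:Xander

Final state: key:Heidi, scarf:Bob, card:Grace, wallet:Xander
Xander holds: wallet.

Answer: wallet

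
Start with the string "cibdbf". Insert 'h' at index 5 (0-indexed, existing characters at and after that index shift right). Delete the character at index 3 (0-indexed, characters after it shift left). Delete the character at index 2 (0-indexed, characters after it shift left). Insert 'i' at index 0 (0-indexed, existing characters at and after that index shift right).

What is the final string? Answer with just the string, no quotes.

Applying each edit step by step:
Start: "cibdbf"
Op 1 (insert 'h' at idx 5): "cibdbf" -> "cibdbhf"
Op 2 (delete idx 3 = 'd'): "cibdbhf" -> "cibbhf"
Op 3 (delete idx 2 = 'b'): "cibbhf" -> "cibhf"
Op 4 (insert 'i' at idx 0): "cibhf" -> "icibhf"

Answer: icibhf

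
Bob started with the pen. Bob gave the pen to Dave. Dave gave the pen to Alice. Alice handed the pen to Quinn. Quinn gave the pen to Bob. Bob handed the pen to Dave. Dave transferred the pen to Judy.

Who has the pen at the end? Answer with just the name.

Answer: Judy

Derivation:
Tracking the pen through each event:
Start: Bob has the pen.
After event 1: Dave has the pen.
After event 2: Alice has the pen.
After event 3: Quinn has the pen.
After event 4: Bob has the pen.
After event 5: Dave has the pen.
After event 6: Judy has the pen.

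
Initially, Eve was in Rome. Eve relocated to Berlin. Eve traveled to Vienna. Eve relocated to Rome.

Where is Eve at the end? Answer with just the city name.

Tracking Eve's location:
Start: Eve is in Rome.
After move 1: Rome -> Berlin. Eve is in Berlin.
After move 2: Berlin -> Vienna. Eve is in Vienna.
After move 3: Vienna -> Rome. Eve is in Rome.

Answer: Rome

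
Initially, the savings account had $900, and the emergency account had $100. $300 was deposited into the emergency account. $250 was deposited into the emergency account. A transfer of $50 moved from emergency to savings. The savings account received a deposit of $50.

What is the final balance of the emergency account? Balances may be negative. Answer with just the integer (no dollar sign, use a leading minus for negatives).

Tracking account balances step by step:
Start: savings=900, emergency=100
Event 1 (deposit 300 to emergency): emergency: 100 + 300 = 400. Balances: savings=900, emergency=400
Event 2 (deposit 250 to emergency): emergency: 400 + 250 = 650. Balances: savings=900, emergency=650
Event 3 (transfer 50 emergency -> savings): emergency: 650 - 50 = 600, savings: 900 + 50 = 950. Balances: savings=950, emergency=600
Event 4 (deposit 50 to savings): savings: 950 + 50 = 1000. Balances: savings=1000, emergency=600

Final balance of emergency: 600

Answer: 600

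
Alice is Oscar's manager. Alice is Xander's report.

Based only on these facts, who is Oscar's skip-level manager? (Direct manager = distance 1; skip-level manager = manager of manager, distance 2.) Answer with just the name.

Answer: Xander

Derivation:
Reconstructing the manager chain from the given facts:
  Xander -> Alice -> Oscar
(each arrow means 'manager of the next')
Positions in the chain (0 = top):
  position of Xander: 0
  position of Alice: 1
  position of Oscar: 2

Oscar is at position 2; the skip-level manager is 2 steps up the chain, i.e. position 0: Xander.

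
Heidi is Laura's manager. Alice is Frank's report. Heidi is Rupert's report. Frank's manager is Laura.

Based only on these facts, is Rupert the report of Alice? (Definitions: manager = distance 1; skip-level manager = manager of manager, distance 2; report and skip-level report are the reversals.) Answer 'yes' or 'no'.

Reconstructing the manager chain from the given facts:
  Rupert -> Heidi -> Laura -> Frank -> Alice
(each arrow means 'manager of the next')
Positions in the chain (0 = top):
  position of Rupert: 0
  position of Heidi: 1
  position of Laura: 2
  position of Frank: 3
  position of Alice: 4

Rupert is at position 0, Alice is at position 4; signed distance (j - i) = 4.
'report' requires j - i = -1. Actual distance is 4, so the relation does NOT hold.

Answer: no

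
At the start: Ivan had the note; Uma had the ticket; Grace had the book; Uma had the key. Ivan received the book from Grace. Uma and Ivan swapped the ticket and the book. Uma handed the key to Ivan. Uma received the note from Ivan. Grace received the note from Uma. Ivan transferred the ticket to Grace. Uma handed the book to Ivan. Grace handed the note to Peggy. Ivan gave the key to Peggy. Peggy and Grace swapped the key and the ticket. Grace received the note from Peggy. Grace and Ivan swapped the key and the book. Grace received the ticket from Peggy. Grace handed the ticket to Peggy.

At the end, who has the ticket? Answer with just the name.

Answer: Peggy

Derivation:
Tracking all object holders:
Start: note:Ivan, ticket:Uma, book:Grace, key:Uma
Event 1 (give book: Grace -> Ivan). State: note:Ivan, ticket:Uma, book:Ivan, key:Uma
Event 2 (swap ticket<->book: now ticket:Ivan, book:Uma). State: note:Ivan, ticket:Ivan, book:Uma, key:Uma
Event 3 (give key: Uma -> Ivan). State: note:Ivan, ticket:Ivan, book:Uma, key:Ivan
Event 4 (give note: Ivan -> Uma). State: note:Uma, ticket:Ivan, book:Uma, key:Ivan
Event 5 (give note: Uma -> Grace). State: note:Grace, ticket:Ivan, book:Uma, key:Ivan
Event 6 (give ticket: Ivan -> Grace). State: note:Grace, ticket:Grace, book:Uma, key:Ivan
Event 7 (give book: Uma -> Ivan). State: note:Grace, ticket:Grace, book:Ivan, key:Ivan
Event 8 (give note: Grace -> Peggy). State: note:Peggy, ticket:Grace, book:Ivan, key:Ivan
Event 9 (give key: Ivan -> Peggy). State: note:Peggy, ticket:Grace, book:Ivan, key:Peggy
Event 10 (swap key<->ticket: now key:Grace, ticket:Peggy). State: note:Peggy, ticket:Peggy, book:Ivan, key:Grace
Event 11 (give note: Peggy -> Grace). State: note:Grace, ticket:Peggy, book:Ivan, key:Grace
Event 12 (swap key<->book: now key:Ivan, book:Grace). State: note:Grace, ticket:Peggy, book:Grace, key:Ivan
Event 13 (give ticket: Peggy -> Grace). State: note:Grace, ticket:Grace, book:Grace, key:Ivan
Event 14 (give ticket: Grace -> Peggy). State: note:Grace, ticket:Peggy, book:Grace, key:Ivan

Final state: note:Grace, ticket:Peggy, book:Grace, key:Ivan
The ticket is held by Peggy.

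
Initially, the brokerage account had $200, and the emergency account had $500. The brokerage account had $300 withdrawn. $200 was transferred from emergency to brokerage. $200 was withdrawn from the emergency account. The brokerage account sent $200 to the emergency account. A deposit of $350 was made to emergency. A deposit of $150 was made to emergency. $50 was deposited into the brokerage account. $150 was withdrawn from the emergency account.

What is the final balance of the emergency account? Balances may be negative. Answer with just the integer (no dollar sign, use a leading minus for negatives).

Tracking account balances step by step:
Start: brokerage=200, emergency=500
Event 1 (withdraw 300 from brokerage): brokerage: 200 - 300 = -100. Balances: brokerage=-100, emergency=500
Event 2 (transfer 200 emergency -> brokerage): emergency: 500 - 200 = 300, brokerage: -100 + 200 = 100. Balances: brokerage=100, emergency=300
Event 3 (withdraw 200 from emergency): emergency: 300 - 200 = 100. Balances: brokerage=100, emergency=100
Event 4 (transfer 200 brokerage -> emergency): brokerage: 100 - 200 = -100, emergency: 100 + 200 = 300. Balances: brokerage=-100, emergency=300
Event 5 (deposit 350 to emergency): emergency: 300 + 350 = 650. Balances: brokerage=-100, emergency=650
Event 6 (deposit 150 to emergency): emergency: 650 + 150 = 800. Balances: brokerage=-100, emergency=800
Event 7 (deposit 50 to brokerage): brokerage: -100 + 50 = -50. Balances: brokerage=-50, emergency=800
Event 8 (withdraw 150 from emergency): emergency: 800 - 150 = 650. Balances: brokerage=-50, emergency=650

Final balance of emergency: 650

Answer: 650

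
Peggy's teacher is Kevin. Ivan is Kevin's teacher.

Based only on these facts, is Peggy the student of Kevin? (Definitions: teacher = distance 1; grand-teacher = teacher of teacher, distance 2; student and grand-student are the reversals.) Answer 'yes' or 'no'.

Answer: yes

Derivation:
Reconstructing the teacher chain from the given facts:
  Ivan -> Kevin -> Peggy
(each arrow means 'teacher of the next')
Positions in the chain (0 = top):
  position of Ivan: 0
  position of Kevin: 1
  position of Peggy: 2

Peggy is at position 2, Kevin is at position 1; signed distance (j - i) = -1.
'student' requires j - i = -1. Actual distance is -1, so the relation HOLDS.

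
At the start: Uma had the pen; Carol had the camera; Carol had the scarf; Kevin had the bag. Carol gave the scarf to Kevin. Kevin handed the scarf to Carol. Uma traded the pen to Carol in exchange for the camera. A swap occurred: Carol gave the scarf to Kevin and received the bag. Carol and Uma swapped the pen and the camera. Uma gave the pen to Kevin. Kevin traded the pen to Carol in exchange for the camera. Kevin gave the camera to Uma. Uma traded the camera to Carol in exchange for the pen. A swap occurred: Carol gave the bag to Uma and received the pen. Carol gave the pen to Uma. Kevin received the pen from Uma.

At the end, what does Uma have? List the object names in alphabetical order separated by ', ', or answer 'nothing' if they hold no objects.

Answer: bag

Derivation:
Tracking all object holders:
Start: pen:Uma, camera:Carol, scarf:Carol, bag:Kevin
Event 1 (give scarf: Carol -> Kevin). State: pen:Uma, camera:Carol, scarf:Kevin, bag:Kevin
Event 2 (give scarf: Kevin -> Carol). State: pen:Uma, camera:Carol, scarf:Carol, bag:Kevin
Event 3 (swap pen<->camera: now pen:Carol, camera:Uma). State: pen:Carol, camera:Uma, scarf:Carol, bag:Kevin
Event 4 (swap scarf<->bag: now scarf:Kevin, bag:Carol). State: pen:Carol, camera:Uma, scarf:Kevin, bag:Carol
Event 5 (swap pen<->camera: now pen:Uma, camera:Carol). State: pen:Uma, camera:Carol, scarf:Kevin, bag:Carol
Event 6 (give pen: Uma -> Kevin). State: pen:Kevin, camera:Carol, scarf:Kevin, bag:Carol
Event 7 (swap pen<->camera: now pen:Carol, camera:Kevin). State: pen:Carol, camera:Kevin, scarf:Kevin, bag:Carol
Event 8 (give camera: Kevin -> Uma). State: pen:Carol, camera:Uma, scarf:Kevin, bag:Carol
Event 9 (swap camera<->pen: now camera:Carol, pen:Uma). State: pen:Uma, camera:Carol, scarf:Kevin, bag:Carol
Event 10 (swap bag<->pen: now bag:Uma, pen:Carol). State: pen:Carol, camera:Carol, scarf:Kevin, bag:Uma
Event 11 (give pen: Carol -> Uma). State: pen:Uma, camera:Carol, scarf:Kevin, bag:Uma
Event 12 (give pen: Uma -> Kevin). State: pen:Kevin, camera:Carol, scarf:Kevin, bag:Uma

Final state: pen:Kevin, camera:Carol, scarf:Kevin, bag:Uma
Uma holds: bag.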